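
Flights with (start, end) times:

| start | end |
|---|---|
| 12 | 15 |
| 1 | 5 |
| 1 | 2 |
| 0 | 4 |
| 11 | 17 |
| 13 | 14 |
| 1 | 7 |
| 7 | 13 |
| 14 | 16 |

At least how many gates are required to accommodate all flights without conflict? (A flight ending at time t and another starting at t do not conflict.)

4

Count concurrent intervals with a sweep; the peak is the room count.
Events (time:±→running): 0:+→1 1:+→2 1:+→3 1:+→4 … peak 4.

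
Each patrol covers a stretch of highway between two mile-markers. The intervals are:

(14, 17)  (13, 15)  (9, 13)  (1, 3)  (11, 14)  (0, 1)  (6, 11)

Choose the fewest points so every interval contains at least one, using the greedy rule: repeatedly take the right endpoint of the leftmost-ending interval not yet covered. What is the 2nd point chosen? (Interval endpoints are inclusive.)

Process intervals by earliest right end; each time one isn't hit yet, stab at its right endpoint.
Sorted: [0,1] [1,3] [6,11] [9,13] [11,14] [13,15] [14,17]
{[0,1],[1,3]} hit by 1; {[6,11],[9,13],[11,14]} hit by 11; {[13,15],[14,17]} hit by 15.
Points: 1, 11, 15 (3 total).

11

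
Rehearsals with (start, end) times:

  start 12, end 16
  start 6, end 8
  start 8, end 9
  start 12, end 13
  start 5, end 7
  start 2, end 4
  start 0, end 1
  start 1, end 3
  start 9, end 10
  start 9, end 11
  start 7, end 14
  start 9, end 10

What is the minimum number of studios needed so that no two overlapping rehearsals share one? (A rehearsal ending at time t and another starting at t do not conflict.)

Count concurrent intervals with a sweep; the peak is the room count.
Events (time:±→running): 0:+→1 1:-→0 1:+→1 2:+→2 3:-→1 4:-→0 5:+→1 6:+→2 7:-→1 7:+→2 8:-→1 8:+→2 9:-→1 9:+→2 9:+→3 9:+→4 … peak 4.

4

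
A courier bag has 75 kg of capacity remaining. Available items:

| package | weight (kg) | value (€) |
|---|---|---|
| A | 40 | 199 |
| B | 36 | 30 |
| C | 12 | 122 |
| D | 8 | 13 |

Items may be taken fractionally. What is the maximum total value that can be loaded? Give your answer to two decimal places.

Greedy by value/weight ratio, highest first.
Ratios (sorted): C 10.17, A 4.97, D 1.62, B 0.83
take C (12 @ 122); take A (40 @ 199); take D (8 @ 13); take 15/36 of B → 12.50. Capacity used 75/75.
Total value = 346.50

346.50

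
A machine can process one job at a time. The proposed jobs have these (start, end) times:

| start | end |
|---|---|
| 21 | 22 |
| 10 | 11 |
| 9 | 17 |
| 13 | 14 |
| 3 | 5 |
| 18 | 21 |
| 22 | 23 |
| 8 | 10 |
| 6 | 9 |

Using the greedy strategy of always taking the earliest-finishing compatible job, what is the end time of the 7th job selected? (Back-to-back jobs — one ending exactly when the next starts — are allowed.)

23

Greedy by earliest finish: after sorting by end time, pick each interval compatible with the last pick.
By end time: (3,5), (6,9), (8,10), (10,11), (13,14), (9,17), (18,21), (21,22), (22,23).
Pick (3,5); next start ≥ 5 → (6,9); next start ≥ 9 → (10,11); next start ≥ 11 → (13,14); next start ≥ 14 → (18,21); next start ≥ 21 → (21,22); next start ≥ 22 → (22,23).
Selected: (3,5) (6,9) (10,11) (13,14) (18,21) (21,22) (22,23)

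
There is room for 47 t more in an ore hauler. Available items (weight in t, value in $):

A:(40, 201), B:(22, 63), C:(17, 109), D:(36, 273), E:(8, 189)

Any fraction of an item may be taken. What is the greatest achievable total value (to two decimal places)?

481.24

Sort by value per unit weight and fill in that order.
Ratios (sorted): E 23.62, D 7.58, C 6.41, A 5.03, B 2.86
take E (8 @ 189); take D (36 @ 273); take 3/17 of C → 19.24. Capacity used 47/47.
Total value = 481.24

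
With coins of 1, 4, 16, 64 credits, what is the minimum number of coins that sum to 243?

243 − 3×64→51 − 3×16→3 − 3×1→0
Total coins = 3 + 3 + 3 = 9

9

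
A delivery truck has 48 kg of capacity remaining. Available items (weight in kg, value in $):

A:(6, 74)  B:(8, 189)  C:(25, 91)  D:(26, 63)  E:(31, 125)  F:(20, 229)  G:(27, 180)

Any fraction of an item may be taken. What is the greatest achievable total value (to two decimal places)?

585.33

Greedy by value/weight ratio, highest first.
Order: B (189/8=23.62) > A (74/6=12.33) > F (229/20=11.45) > G (180/27=6.67) > E (125/31=4.03) > C (91/25=3.64) > D (63/26=2.42)
Fill: take B (8 @ 189) → take A (6 @ 74) → take F (20 @ 229) → take 14/27 of G → 93.33; 48/48 used.
Total value = 585.33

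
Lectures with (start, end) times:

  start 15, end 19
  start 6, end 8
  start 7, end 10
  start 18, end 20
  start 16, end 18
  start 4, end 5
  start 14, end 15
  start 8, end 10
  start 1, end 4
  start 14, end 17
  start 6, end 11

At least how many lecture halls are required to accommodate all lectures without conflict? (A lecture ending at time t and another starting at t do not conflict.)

Events (time:±→running): 1:+→1 4:-→0 4:+→1 5:-→0 6:+→1 6:+→2 7:+→3 … peak 3.

3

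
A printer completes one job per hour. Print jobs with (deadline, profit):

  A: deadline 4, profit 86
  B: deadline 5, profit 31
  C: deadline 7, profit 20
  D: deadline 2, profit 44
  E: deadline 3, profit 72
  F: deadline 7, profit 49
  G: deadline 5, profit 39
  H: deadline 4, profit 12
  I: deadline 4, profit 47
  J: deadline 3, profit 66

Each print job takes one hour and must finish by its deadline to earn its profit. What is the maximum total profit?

Sort by profit descending; place each in the latest free slot ≤ its deadline.
Profit order: A=86 E=72 J=66 F=49 I=47 D=44 G=39 B=31 C=20 H=12
Assign: A→slot 4, E→slot 3, J→slot 2, F→slot 7, I→slot 1, D skipped, G→slot 5, B skipped, C→slot 6, H skipped.
Slots: [1:I] [2:J] [3:E] [4:A] [5:G] [6:C] [7:F]
Profit = 47 + 66 + 72 + 86 + 39 + 20 + 49 = 379

379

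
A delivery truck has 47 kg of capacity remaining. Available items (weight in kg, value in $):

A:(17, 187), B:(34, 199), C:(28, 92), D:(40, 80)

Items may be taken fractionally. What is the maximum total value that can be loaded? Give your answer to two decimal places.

Sort by value per unit weight and fill in that order.
Order: A (187/17=11.00) > B (199/34=5.85) > C (92/28=3.29) > D (80/40=2.00)
Fill: take A (17 @ 187) → take 30/34 of B → 175.59; 47/47 used.
Total value = 362.59

362.59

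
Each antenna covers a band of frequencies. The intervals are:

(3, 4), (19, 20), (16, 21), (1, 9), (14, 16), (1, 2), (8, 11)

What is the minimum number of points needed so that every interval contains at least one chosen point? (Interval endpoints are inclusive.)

Sort by right endpoint; whenever an interval is uncovered, place a point at its right end.
Sorted: [1,2] [3,4] [1,9] [8,11] [14,16] [19,20] [16,21]
{[1,2]} hit by 2; {[3,4],[1,9]} hit by 4; {[8,11]} hit by 11; {[14,16]} hit by 16; {[19,20],[16,21]} hit by 20.
Points: 2, 4, 11, 16, 20 (5 total).

5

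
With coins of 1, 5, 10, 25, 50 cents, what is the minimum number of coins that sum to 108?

6

108 − 2×50→8 − 1×5→3 − 3×1→0
Total coins = 2 + 1 + 3 = 6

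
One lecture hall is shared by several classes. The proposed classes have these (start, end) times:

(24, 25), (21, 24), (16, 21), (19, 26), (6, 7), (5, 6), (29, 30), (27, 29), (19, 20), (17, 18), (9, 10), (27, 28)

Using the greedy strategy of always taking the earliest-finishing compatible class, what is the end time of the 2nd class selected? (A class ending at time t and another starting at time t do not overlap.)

7

Greedy by earliest finish: after sorting by end time, pick each interval compatible with the last pick.
By end time: (5,6), (6,7), (9,10), (17,18), (19,20), (16,21), (21,24), (24,25), (19,26), (27,28), (27,29), (29,30).
Pick (5,6); next start ≥ 6 → (6,7); next start ≥ 7 → (9,10); next start ≥ 10 → (17,18); next start ≥ 18 → (19,20); next start ≥ 20 → (21,24); next start ≥ 24 → (24,25); next start ≥ 25 → (27,28); next start ≥ 28 → (29,30).
Selected: (5,6) (6,7) (9,10) (17,18) (19,20) (21,24) (24,25) (27,28) (29,30)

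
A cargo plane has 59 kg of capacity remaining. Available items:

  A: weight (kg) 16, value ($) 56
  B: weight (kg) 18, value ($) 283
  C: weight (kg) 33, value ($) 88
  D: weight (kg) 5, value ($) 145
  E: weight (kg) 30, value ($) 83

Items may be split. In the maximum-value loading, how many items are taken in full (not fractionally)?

Greedy by value/weight ratio, highest first.
Order: D (145/5=29.00) > B (283/18=15.72) > A (56/16=3.50) > E (83/30=2.77) > C (88/33=2.67)
Fill: take D (5 @ 145) → take B (18 @ 283) → take A (16 @ 56) → take 20/30 of E → 55.33; 59/59 used.
3 item(s) taken whole; one partial (take 20/30 of E).

3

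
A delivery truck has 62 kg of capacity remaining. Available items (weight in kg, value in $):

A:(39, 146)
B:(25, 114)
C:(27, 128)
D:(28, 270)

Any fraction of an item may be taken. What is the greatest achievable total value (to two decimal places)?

429.92

Greedy by value/weight ratio, highest first.
Order: D (270/28=9.64) > C (128/27=4.74) > B (114/25=4.56) > A (146/39=3.74)
Fill: take D (28 @ 270) → take C (27 @ 128) → take 7/25 of B → 31.92; 62/62 used.
Total value = 429.92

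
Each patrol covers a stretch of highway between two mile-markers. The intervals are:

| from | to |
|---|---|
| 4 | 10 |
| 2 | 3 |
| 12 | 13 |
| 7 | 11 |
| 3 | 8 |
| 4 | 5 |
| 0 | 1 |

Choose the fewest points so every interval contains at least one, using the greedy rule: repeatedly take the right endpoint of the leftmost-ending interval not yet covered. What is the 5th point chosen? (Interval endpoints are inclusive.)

Sorted: [0,1] [2,3] [4,5] [3,8] [4,10] [7,11] [12,13]
{[0,1]} hit by 1; {[2,3]} hit by 3; {[4,5],[3,8],[4,10]} hit by 5; {[7,11]} hit by 11; {[12,13]} hit by 13.
Points: 1, 3, 5, 11, 13 (5 total).

13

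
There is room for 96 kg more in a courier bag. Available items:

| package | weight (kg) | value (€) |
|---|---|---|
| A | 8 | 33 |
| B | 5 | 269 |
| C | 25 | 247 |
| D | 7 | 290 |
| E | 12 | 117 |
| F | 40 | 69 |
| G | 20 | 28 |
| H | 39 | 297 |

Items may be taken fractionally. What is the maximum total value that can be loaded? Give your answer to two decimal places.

Greedy by value/weight ratio, highest first.
Order: B (269/5=53.80) > D (290/7=41.43) > C (247/25=9.88) > E (117/12=9.75) > H (297/39=7.62) > A (33/8=4.12) > F (69/40=1.73) > G (28/20=1.40)
Fill: take B (5 @ 269) → take D (7 @ 290) → take C (25 @ 247) → take E (12 @ 117) → take H (39 @ 297) → take A (8 @ 33); 96/96 used.
Total value = 1253.00

1253.00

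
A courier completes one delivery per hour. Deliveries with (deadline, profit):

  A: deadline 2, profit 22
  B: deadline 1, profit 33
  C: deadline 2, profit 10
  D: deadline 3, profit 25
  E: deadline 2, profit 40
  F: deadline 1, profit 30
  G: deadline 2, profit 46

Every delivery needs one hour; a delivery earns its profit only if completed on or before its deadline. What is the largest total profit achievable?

111

Sort by profit descending; place each in the latest free slot ≤ its deadline.
By profit: G(d2,46), E(d2,40), B(d1,33), F(d1,30), D(d3,25), A(d2,22), C(d2,10)
G→slot 2; E→slot 1; B skipped; F skipped; D→slot 3; A skipped; C skipped.
Profit = 40 + 46 + 25 = 111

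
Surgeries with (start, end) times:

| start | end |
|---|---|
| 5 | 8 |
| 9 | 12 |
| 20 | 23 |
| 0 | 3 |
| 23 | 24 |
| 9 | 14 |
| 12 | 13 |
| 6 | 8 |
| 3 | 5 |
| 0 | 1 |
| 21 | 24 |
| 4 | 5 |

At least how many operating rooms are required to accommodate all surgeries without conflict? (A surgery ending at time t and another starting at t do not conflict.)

2

The answer is the maximum number of intervals overlapping at any instant.
Events (time:±→running): 0:+→1 0:+→2 … peak 2.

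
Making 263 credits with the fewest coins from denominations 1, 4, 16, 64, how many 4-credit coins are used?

1

Use the largest denomination that fits, subtract, and repeat.
263 = 4×64 + 1×4 + 3×1
Count of 4: 1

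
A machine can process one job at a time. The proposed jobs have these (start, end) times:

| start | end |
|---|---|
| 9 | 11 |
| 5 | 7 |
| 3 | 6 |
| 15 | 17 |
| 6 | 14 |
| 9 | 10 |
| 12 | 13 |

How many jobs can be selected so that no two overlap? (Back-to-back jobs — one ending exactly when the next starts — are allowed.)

Sorted by end: (3,6)  (5,7)  (9,10)  (9,11)  (12,13)  (6,14)  (15,17)
take (3,6); take (9,10); take (12,13); skip (6,14); take (15,17).
Selected 4 jobs.

4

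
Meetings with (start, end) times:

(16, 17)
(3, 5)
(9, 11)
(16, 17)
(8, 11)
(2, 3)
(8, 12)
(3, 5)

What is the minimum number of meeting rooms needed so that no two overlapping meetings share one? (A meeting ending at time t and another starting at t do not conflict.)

starts: [2, 3, 3, 8, 8, 9, 16, 16]
ends:   [3, 5, 5, 11, 11, 12, 17, 17]
s2→1 e3→0 s3→1 s3→2 e5→1 e5→0 s8→1 s8→2 s9→3  — peak 3.

3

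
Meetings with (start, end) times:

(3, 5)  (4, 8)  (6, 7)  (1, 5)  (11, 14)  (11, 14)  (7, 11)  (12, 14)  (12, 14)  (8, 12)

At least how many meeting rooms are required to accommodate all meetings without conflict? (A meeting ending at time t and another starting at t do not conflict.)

4

starts: [1, 3, 4, 6, 7, 8, 11, 11, 12, 12]
ends:   [5, 5, 7, 8, 11, 12, 14, 14, 14, 14]
s1→1 s3→2 s4→3 e5→2 e5→1 s6→2 e7→1 s7→2 e8→1 s8→2 e11→1 s11→2 s11→3 e12→2 s12→3 s12→4  — peak 4.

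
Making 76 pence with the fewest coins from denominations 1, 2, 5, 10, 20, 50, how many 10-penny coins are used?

76 = 1×50 + 1×20 + 1×5 + 1×1
Count of 10: 0

0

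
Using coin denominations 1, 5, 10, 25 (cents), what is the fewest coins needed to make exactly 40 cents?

40 − 1×25→15 − 1×10→5 − 1×5→0
Total coins = 1 + 1 + 1 = 3

3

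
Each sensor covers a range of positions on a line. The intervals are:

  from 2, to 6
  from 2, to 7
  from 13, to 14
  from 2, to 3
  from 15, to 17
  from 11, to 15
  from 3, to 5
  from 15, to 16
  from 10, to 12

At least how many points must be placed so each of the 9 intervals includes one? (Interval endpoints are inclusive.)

Sorted: [2,3] [3,5] [2,6] [2,7] [10,12] [13,14] [11,15] [15,16] [15,17]
{[2,3],[3,5],[2,6],[2,7]} hit by 3; {[10,12]} hit by 12; {[13,14],[11,15]} hit by 14; {[15,16],[15,17]} hit by 16.
Points: 3, 12, 14, 16 (4 total).

4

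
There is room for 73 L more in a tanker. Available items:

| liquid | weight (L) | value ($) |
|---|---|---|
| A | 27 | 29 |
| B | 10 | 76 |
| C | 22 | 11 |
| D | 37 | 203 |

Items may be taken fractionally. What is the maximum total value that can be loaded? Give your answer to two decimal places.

306.93

Ratios (sorted): B 7.60, D 5.49, A 1.07, C 0.50
take B (10 @ 76); take D (37 @ 203); take 26/27 of A → 27.93. Capacity used 73/73.
Total value = 306.93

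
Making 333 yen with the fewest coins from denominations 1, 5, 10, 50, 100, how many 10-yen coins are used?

333 = 3×100 + 3×10 + 3×1
Count of 10: 3

3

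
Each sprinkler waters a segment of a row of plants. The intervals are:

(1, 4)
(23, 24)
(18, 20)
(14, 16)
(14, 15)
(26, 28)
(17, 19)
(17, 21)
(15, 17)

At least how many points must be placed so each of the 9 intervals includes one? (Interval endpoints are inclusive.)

5

Sort by right endpoint; whenever an interval is uncovered, place a point at its right end.
By right end: [1,4]  [14,15]  [14,16]  [15,17]  [17,19]  [18,20]  [17,21]  [23,24]  [26,28]
[1,4] uncovered → point at 4; [14,15] uncovered → point at 15; [17,19] uncovered → point at 19; [23,24] uncovered → point at 24; [26,28] uncovered → point at 28.
Points: 4, 15, 19, 24, 28 (5 total).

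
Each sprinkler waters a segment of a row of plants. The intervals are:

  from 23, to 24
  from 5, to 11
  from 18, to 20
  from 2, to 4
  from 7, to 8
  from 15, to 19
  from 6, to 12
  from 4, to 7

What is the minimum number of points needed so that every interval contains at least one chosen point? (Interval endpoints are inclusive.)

4

Sorted: [2,4] [4,7] [7,8] [5,11] [6,12] [15,19] [18,20] [23,24]
{[2,4],[4,7]} hit by 4; {[7,8],[5,11],[6,12]} hit by 8; {[15,19],[18,20]} hit by 19; {[23,24]} hit by 24.
Points: 4, 8, 19, 24 (4 total).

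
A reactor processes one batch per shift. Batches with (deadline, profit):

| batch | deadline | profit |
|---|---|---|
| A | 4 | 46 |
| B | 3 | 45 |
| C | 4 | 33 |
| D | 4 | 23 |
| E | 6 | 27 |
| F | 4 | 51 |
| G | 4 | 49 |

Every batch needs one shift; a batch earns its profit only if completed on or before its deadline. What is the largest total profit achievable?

218

By profit: F(d4,51), G(d4,49), A(d4,46), B(d3,45), C(d4,33), E(d6,27), D(d4,23)
F→slot 4; G→slot 3; A→slot 2; B→slot 1; C skipped; E→slot 6; D skipped.
Profit = 45 + 46 + 49 + 51 + 27 = 218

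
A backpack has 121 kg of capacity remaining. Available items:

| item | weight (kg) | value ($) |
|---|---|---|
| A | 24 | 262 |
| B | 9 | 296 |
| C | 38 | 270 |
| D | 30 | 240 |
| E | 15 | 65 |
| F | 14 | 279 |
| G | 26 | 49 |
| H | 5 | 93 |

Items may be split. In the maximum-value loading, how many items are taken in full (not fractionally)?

Sort by value per unit weight and fill in that order.
Order: B (296/9=32.89) > F (279/14=19.93) > H (93/5=18.60) > A (262/24=10.92) > D (240/30=8.00) > C (270/38=7.11) > E (65/15=4.33) > G (49/26=1.88)
Fill: take B (9 @ 296) → take F (14 @ 279) → take H (5 @ 93) → take A (24 @ 262) → take D (30 @ 240) → take C (38 @ 270) → take 1/15 of E → 4.33; 121/121 used.
6 item(s) taken whole; one partial (take 1/15 of E).

6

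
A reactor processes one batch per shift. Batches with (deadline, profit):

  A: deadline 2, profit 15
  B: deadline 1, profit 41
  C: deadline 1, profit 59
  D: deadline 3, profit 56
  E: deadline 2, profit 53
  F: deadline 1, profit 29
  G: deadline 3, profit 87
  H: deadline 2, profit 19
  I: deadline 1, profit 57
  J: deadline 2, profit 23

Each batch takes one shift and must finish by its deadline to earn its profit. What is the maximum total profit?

202

Sort by profit descending; place each in the latest free slot ≤ its deadline.
By profit: G(d3,87), C(d1,59), I(d1,57), D(d3,56), E(d2,53), B(d1,41), F(d1,29), J(d2,23), H(d2,19), A(d2,15)
G→slot 3; C→slot 1; I skipped; D→slot 2; E skipped; B skipped; F skipped; J skipped; H skipped; A skipped.
Profit = 59 + 56 + 87 = 202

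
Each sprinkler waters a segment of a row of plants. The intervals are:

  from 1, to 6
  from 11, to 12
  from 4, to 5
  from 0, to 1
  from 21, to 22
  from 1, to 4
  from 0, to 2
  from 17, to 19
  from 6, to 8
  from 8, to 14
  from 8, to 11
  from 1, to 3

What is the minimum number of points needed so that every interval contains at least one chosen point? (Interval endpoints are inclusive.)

6

Sorted: [0,1] [0,2] [1,3] [1,4] [4,5] [1,6] [6,8] [8,11] [11,12] [8,14] [17,19] [21,22]
{[0,1],[0,2],[1,3],[1,4]} hit by 1; {[4,5],[1,6]} hit by 5; {[6,8],[8,11]} hit by 8; {[11,12],[8,14]} hit by 12; {[17,19]} hit by 19; {[21,22]} hit by 22.
Points: 1, 5, 8, 12, 19, 22 (6 total).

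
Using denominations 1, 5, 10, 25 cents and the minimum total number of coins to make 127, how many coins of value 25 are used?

5

Greedy: take as many of the largest coin as possible, then repeat with the remainder.
127 = 5×25 + 2×1
Count of 25: 5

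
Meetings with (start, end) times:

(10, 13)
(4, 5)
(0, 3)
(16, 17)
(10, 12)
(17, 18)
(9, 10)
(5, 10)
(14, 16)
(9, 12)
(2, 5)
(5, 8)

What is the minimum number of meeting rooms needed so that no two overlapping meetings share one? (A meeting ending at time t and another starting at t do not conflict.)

3

starts: [0, 2, 4, 5, 5, 9, 9, 10, 10, 14, 16, 17]
ends:   [3, 5, 5, 8, 10, 10, 12, 12, 13, 16, 17, 18]
s0→1 s2→2 e3→1 s4→2 e5→1 e5→0 s5→1 s5→2 e8→1 s9→2 s9→3  — peak 3.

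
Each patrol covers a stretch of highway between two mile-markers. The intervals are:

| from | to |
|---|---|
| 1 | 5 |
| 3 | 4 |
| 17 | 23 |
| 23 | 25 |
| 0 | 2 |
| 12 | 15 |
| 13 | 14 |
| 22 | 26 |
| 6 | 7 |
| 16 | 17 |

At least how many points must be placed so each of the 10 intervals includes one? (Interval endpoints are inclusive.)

Sort by right endpoint; whenever an interval is uncovered, place a point at its right end.
By right end: [0,2]  [3,4]  [1,5]  [6,7]  [13,14]  [12,15]  [16,17]  [17,23]  [23,25]  [22,26]
[0,2] uncovered → point at 2; [3,4] uncovered → point at 4; [6,7] uncovered → point at 7; [13,14] uncovered → point at 14; [16,17] uncovered → point at 17; [23,25] uncovered → point at 25.
Points: 2, 4, 7, 14, 17, 25 (6 total).

6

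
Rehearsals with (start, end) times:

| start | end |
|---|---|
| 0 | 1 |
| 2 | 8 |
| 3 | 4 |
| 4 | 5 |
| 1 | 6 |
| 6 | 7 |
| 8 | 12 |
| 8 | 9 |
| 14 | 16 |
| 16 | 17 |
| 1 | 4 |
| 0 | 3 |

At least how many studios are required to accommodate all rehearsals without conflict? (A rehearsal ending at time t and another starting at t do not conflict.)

The answer is the maximum number of intervals overlapping at any instant.
starts: [0, 0, 1, 1, 2, 3, 4, 6, 8, 8, 14, 16]
ends:   [1, 3, 4, 4, 5, 6, 7, 8, 9, 12, 16, 17]
s0→1 s0→2 e1→1 s1→2 s1→3 s2→4  — peak 4.

4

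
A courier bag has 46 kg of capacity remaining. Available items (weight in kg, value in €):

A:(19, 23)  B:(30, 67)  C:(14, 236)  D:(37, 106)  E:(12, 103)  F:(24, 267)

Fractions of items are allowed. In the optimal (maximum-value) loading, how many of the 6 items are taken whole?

2

Sort by value per unit weight and fill in that order.
Order: C (236/14=16.86) > F (267/24=11.12) > E (103/12=8.58) > D (106/37=2.86) > B (67/30=2.23) > A (23/19=1.21)
Fill: take C (14 @ 236) → take F (24 @ 267) → take 8/12 of E → 68.67; 46/46 used.
2 item(s) taken whole; one partial (take 8/12 of E).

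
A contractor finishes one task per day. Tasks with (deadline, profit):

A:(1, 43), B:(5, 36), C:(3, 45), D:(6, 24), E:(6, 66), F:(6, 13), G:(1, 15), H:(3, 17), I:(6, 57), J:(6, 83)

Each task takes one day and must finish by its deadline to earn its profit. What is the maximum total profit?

Take jobs in profit order; each goes to the latest open slot no later than its deadline.
By profit: J(d6,83), E(d6,66), I(d6,57), C(d3,45), A(d1,43), B(d5,36), D(d6,24), H(d3,17), G(d1,15), F(d6,13)
J→slot 6; E→slot 5; I→slot 4; C→slot 3; A→slot 1; B→slot 2; D skipped; H skipped; G skipped; F skipped.
Profit = 43 + 36 + 45 + 57 + 66 + 83 = 330

330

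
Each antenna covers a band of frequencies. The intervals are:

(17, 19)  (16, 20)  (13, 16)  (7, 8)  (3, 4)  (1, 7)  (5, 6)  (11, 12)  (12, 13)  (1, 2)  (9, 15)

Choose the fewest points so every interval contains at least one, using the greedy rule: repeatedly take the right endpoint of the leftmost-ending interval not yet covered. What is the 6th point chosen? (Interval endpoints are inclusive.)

16

Process intervals by earliest right end; each time one isn't hit yet, stab at its right endpoint.
Sorted: [1,2] [3,4] [5,6] [1,7] [7,8] [11,12] [12,13] [9,15] [13,16] [17,19] [16,20]
{[1,2]} hit by 2; {[3,4]} hit by 4; {[5,6],[1,7]} hit by 6; {[7,8]} hit by 8; {[11,12],[12,13],[9,15]} hit by 12; {[13,16]} hit by 16; {[17,19],[16,20]} hit by 19.
Points: 2, 4, 6, 8, 12, 16, 19 (7 total).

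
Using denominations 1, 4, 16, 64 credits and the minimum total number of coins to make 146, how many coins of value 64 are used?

2

Greedy: take as many of the largest coin as possible, then repeat with the remainder.
146 − 2×64→18 − 1×16→2 − 2×1→0
Count of 64: 2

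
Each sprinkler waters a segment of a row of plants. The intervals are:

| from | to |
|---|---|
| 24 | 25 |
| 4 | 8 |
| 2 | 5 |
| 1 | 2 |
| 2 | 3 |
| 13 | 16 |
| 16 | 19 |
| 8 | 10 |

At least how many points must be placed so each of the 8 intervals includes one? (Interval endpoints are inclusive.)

4

Process intervals by earliest right end; each time one isn't hit yet, stab at its right endpoint.
Sorted: [1,2] [2,3] [2,5] [4,8] [8,10] [13,16] [16,19] [24,25]
{[1,2],[2,3],[2,5]} hit by 2; {[4,8],[8,10]} hit by 8; {[13,16],[16,19]} hit by 16; {[24,25]} hit by 25.
Points: 2, 8, 16, 25 (4 total).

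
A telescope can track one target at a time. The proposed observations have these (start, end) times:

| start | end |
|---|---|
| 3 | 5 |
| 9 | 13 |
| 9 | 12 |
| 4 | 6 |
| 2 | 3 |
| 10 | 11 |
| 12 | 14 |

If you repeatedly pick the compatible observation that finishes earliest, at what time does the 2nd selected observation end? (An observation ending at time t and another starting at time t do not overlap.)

5

Sorted by end: (2,3)  (3,5)  (4,6)  (10,11)  (9,12)  (9,13)  (12,14)
take (2,3); take (3,5); take (10,11); skip (9,12); skip (9,13); take (12,14).
Selected: (2,3) (3,5) (10,11) (12,14)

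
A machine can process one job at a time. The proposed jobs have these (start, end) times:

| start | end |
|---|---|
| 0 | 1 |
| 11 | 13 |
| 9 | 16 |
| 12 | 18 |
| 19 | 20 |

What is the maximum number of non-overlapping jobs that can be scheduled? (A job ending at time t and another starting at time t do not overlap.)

By end time: (0,1), (11,13), (9,16), (12,18), (19,20).
Pick (0,1); next start ≥ 1 → (11,13); next start ≥ 13 → (19,20).
Selected 3 jobs.

3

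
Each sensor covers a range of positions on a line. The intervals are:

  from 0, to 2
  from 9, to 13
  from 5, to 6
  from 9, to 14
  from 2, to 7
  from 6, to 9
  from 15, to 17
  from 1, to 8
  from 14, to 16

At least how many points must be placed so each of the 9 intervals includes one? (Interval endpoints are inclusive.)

Process intervals by earliest right end; each time one isn't hit yet, stab at its right endpoint.
Sorted: [0,2] [5,6] [2,7] [1,8] [6,9] [9,13] [9,14] [14,16] [15,17]
{[0,2]} hit by 2; {[5,6],[2,7],[1,8],[6,9]} hit by 6; {[9,13],[9,14]} hit by 13; {[14,16],[15,17]} hit by 16.
Points: 2, 6, 13, 16 (4 total).

4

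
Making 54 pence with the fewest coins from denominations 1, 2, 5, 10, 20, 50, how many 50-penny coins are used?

Greedy: take as many of the largest coin as possible, then repeat with the remainder.
54 = 1×50 + 2×2
Count of 50: 1

1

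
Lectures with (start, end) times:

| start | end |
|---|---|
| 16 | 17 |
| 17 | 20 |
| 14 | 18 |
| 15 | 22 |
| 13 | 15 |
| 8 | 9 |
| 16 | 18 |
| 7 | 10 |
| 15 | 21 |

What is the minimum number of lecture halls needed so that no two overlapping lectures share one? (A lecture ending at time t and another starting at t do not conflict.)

5

Events (time:±→running): 7:+→1 8:+→2 9:-→1 10:-→0 13:+→1 14:+→2 15:-→1 15:+→2 15:+→3 16:+→4 16:+→5 … peak 5.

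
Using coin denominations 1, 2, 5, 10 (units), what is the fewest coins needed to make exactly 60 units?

Use the largest denomination that fits, subtract, and repeat.
60 = 6×10
Total coins = 6 = 6

6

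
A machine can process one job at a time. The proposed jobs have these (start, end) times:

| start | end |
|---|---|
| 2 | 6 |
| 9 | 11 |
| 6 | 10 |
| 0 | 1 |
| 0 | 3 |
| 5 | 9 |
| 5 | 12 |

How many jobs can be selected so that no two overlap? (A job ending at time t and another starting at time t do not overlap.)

3

Sorted by end: (0,1)  (0,3)  (2,6)  (5,9)  (6,10)  (9,11)  (5,12)
take (0,1); take (2,6); skip (5,9); take (6,10).
Selected 3 jobs.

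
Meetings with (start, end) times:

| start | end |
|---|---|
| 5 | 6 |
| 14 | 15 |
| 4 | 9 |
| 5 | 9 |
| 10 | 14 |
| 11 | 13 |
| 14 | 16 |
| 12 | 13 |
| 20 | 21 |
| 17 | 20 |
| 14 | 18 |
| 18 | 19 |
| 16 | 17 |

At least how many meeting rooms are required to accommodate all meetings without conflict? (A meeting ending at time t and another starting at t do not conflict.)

The answer is the maximum number of intervals overlapping at any instant.
starts: [4, 5, 5, 10, 11, 12, 14, 14, 14, 16, 17, 18, 20]
ends:   [6, 9, 9, 13, 13, 14, 15, 16, 17, 18, 19, 20, 21]
s4→1 s5→2 s5→3  — peak 3.

3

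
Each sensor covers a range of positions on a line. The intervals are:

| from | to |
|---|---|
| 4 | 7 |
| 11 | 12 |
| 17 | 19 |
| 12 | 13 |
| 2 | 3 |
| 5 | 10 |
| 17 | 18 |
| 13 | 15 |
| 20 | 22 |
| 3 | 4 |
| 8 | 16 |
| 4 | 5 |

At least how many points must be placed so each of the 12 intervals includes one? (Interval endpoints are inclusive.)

Process intervals by earliest right end; each time one isn't hit yet, stab at its right endpoint.
By right end: [2,3]  [3,4]  [4,5]  [4,7]  [5,10]  [11,12]  [12,13]  [13,15]  [8,16]  [17,18]  [17,19]  [20,22]
[2,3] uncovered → point at 3; [4,5] uncovered → point at 5; [11,12] uncovered → point at 12; [13,15] uncovered → point at 15; [17,18] uncovered → point at 18; [20,22] uncovered → point at 22.
Points: 3, 5, 12, 15, 18, 22 (6 total).

6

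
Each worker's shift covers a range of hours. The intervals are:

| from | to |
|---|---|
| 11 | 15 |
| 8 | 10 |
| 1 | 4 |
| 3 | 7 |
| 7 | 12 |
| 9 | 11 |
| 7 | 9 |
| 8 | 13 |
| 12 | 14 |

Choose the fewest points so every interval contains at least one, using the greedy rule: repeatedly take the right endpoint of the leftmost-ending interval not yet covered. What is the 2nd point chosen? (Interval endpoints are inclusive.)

9

Sort by right endpoint; whenever an interval is uncovered, place a point at its right end.
By right end: [1,4]  [3,7]  [7,9]  [8,10]  [9,11]  [7,12]  [8,13]  [12,14]  [11,15]
[1,4] uncovered → point at 4; [7,9] uncovered → point at 9; [12,14] uncovered → point at 14.
Points: 4, 9, 14 (3 total).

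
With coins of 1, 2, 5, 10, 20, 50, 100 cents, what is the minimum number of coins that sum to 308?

6

308 = 3×100 + 1×5 + 1×2 + 1×1
Total coins = 3 + 1 + 1 + 1 = 6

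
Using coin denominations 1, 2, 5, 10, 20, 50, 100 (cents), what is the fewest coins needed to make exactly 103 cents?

Use the largest denomination that fits, subtract, and repeat.
103 = 1×100 + 1×2 + 1×1
Total coins = 1 + 1 + 1 = 3

3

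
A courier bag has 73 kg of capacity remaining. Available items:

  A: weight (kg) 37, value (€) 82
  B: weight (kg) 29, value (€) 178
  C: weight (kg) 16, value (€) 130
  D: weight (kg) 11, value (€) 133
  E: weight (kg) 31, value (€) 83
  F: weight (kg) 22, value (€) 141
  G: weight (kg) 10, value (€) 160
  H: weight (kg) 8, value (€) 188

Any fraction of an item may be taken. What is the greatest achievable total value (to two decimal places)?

788.83

Greedy by value/weight ratio, highest first.
Order: H (188/8=23.50) > G (160/10=16.00) > D (133/11=12.09) > C (130/16=8.12) > F (141/22=6.41) > B (178/29=6.14) > E (83/31=2.68) > A (82/37=2.22)
Fill: take H (8 @ 188) → take G (10 @ 160) → take D (11 @ 133) → take C (16 @ 130) → take F (22 @ 141) → take 6/29 of B → 36.83; 73/73 used.
Total value = 788.83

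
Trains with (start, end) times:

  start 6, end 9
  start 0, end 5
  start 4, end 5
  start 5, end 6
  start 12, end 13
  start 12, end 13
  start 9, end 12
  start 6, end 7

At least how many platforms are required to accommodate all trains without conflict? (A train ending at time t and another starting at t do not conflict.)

2

The answer is the maximum number of intervals overlapping at any instant.
starts: [0, 4, 5, 6, 6, 9, 12, 12]
ends:   [5, 5, 6, 7, 9, 12, 13, 13]
s0→1 s4→2  — peak 2.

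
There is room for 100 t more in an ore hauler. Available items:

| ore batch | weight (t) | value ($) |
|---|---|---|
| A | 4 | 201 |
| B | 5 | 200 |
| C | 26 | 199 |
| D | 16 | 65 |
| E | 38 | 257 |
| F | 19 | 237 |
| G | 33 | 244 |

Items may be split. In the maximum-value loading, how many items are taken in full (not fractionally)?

Order: A (201/4=50.25) > B (200/5=40.00) > F (237/19=12.47) > C (199/26=7.65) > G (244/33=7.39) > E (257/38=6.76) > D (65/16=4.06)
Fill: take A (4 @ 201) → take B (5 @ 200) → take F (19 @ 237) → take C (26 @ 199) → take G (33 @ 244) → take 13/38 of E → 87.92; 100/100 used.
5 item(s) taken whole; one partial (take 13/38 of E).

5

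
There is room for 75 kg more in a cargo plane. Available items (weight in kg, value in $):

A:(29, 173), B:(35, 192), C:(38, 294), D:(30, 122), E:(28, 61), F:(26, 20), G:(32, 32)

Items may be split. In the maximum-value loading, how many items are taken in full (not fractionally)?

2

Greedy by value/weight ratio, highest first.
Ratios (sorted): C 7.74, A 5.97, B 5.49, D 4.07, E 2.18, G 1.00, F 0.77
take C (38 @ 294); take A (29 @ 173); take 8/35 of B → 43.89. Capacity used 75/75.
2 item(s) taken whole; one partial (take 8/35 of B).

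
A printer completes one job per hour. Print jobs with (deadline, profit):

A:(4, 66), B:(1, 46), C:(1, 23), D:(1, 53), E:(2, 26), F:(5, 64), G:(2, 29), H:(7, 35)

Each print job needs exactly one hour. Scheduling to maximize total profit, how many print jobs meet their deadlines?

5

By profit: A(d4,66), F(d5,64), D(d1,53), B(d1,46), H(d7,35), G(d2,29), E(d2,26), C(d1,23)
A→slot 4; F→slot 5; D→slot 1; B skipped; H→slot 7; G→slot 2; E skipped; C skipped.
5 of 8 scheduled.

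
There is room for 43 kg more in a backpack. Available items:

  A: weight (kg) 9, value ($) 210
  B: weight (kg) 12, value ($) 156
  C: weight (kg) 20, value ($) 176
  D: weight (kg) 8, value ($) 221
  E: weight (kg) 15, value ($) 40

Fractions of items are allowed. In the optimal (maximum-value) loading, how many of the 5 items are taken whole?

Ratios (sorted): D 27.62, A 23.33, B 13.00, C 8.80, E 2.67
take D (8 @ 221); take A (9 @ 210); take B (12 @ 156); take 14/20 of C → 123.20. Capacity used 43/43.
3 item(s) taken whole; one partial (take 14/20 of C).

3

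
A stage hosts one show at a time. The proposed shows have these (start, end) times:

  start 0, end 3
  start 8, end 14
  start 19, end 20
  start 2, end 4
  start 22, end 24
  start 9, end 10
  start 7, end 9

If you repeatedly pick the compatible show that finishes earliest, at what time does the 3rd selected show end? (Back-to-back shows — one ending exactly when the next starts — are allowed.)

10

Greedy by earliest finish: after sorting by end time, pick each interval compatible with the last pick.
By end time: (0,3), (2,4), (7,9), (9,10), (8,14), (19,20), (22,24).
Pick (0,3); next start ≥ 3 → (7,9); next start ≥ 9 → (9,10); next start ≥ 10 → (19,20); next start ≥ 20 → (22,24).
Selected: (0,3) (7,9) (9,10) (19,20) (22,24)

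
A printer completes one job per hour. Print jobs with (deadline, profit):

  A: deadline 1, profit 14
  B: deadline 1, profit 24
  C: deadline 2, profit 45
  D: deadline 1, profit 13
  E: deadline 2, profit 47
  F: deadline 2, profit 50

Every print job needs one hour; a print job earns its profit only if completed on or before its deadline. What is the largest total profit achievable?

By profit: F(d2,50), E(d2,47), C(d2,45), B(d1,24), A(d1,14), D(d1,13)
F→slot 2; E→slot 1; C skipped; B skipped; A skipped; D skipped.
Profit = 47 + 50 = 97

97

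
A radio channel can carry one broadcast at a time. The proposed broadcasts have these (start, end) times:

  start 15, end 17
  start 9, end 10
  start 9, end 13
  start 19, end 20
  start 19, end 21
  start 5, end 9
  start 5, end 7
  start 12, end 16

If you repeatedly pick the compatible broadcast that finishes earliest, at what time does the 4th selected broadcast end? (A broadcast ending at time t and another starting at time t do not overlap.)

20

Sorted by end: (5,7)  (5,9)  (9,10)  (9,13)  (12,16)  (15,17)  (19,20)  (19,21)
take (5,7); skip (5,9); take (9,10); take (12,16); take (19,20).
Selected: (5,7) (9,10) (12,16) (19,20)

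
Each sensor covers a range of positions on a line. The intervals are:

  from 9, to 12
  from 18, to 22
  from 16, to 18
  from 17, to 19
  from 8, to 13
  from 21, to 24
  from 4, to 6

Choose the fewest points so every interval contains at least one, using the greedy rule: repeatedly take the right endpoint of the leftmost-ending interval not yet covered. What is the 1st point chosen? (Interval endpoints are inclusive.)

6

Process intervals by earliest right end; each time one isn't hit yet, stab at its right endpoint.
By right end: [4,6]  [9,12]  [8,13]  [16,18]  [17,19]  [18,22]  [21,24]
[4,6] uncovered → point at 6; [9,12] uncovered → point at 12; [16,18] uncovered → point at 18; [21,24] uncovered → point at 24.
Points: 6, 12, 18, 24 (4 total).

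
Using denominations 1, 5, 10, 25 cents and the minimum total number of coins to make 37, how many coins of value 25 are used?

1

Greedy: take as many of the largest coin as possible, then repeat with the remainder.
37 − 1×25→12 − 1×10→2 − 2×1→0
Count of 25: 1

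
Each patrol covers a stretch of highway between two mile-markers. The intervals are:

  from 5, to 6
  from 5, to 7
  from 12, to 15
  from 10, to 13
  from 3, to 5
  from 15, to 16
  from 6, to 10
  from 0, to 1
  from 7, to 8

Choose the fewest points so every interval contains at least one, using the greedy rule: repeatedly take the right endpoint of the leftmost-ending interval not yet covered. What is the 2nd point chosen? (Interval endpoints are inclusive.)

5

Process intervals by earliest right end; each time one isn't hit yet, stab at its right endpoint.
By right end: [0,1]  [3,5]  [5,6]  [5,7]  [7,8]  [6,10]  [10,13]  [12,15]  [15,16]
[0,1] uncovered → point at 1; [3,5] uncovered → point at 5; [7,8] uncovered → point at 8; [10,13] uncovered → point at 13; [15,16] uncovered → point at 16.
Points: 1, 5, 8, 13, 16 (5 total).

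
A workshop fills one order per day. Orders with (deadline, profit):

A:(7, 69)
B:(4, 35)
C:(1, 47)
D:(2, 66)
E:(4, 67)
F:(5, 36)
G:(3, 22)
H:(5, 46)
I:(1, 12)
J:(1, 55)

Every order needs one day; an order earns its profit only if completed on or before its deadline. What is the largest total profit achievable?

339

Take jobs in profit order; each goes to the latest open slot no later than its deadline.
Profit order: A=69 E=67 D=66 J=55 C=47 H=46 F=36 B=35 G=22 I=12
Assign: A→slot 7, E→slot 4, D→slot 2, J→slot 1, C skipped, H→slot 5, F→slot 3, B skipped, G skipped, I skipped.
Slots: [1:J] [2:D] [3:F] [4:E] [5:H] [7:A]
Profit = 55 + 66 + 36 + 67 + 46 + 69 = 339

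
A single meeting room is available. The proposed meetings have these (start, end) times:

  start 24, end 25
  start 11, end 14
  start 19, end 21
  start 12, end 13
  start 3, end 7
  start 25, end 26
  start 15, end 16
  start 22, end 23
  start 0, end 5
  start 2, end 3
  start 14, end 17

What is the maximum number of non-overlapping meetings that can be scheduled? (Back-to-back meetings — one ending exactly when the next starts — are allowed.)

8

Sort by end time and greedily take each interval whose start is ≥ the last chosen end.
By end time: (2,3), (0,5), (3,7), (12,13), (11,14), (15,16), (14,17), (19,21), (22,23), (24,25), (25,26).
Pick (2,3); next start ≥ 3 → (3,7); next start ≥ 7 → (12,13); next start ≥ 13 → (15,16); next start ≥ 16 → (19,21); next start ≥ 21 → (22,23); next start ≥ 23 → (24,25); next start ≥ 25 → (25,26).
Selected 8 meetings.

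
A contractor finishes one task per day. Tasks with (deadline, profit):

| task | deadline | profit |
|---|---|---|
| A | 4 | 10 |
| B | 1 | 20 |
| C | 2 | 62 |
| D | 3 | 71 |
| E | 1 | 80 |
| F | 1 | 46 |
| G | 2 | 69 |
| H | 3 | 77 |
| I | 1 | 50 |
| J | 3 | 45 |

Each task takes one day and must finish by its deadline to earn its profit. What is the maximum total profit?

238

Sort by profit descending; place each in the latest free slot ≤ its deadline.
Profit order: E=80 H=77 D=71 G=69 C=62 I=50 F=46 J=45 B=20 A=10
Assign: E→slot 1, H→slot 3, D→slot 2, G skipped, C skipped, I skipped, F skipped, J skipped, B skipped, A→slot 4.
Slots: [1:E] [2:D] [3:H] [4:A]
Profit = 80 + 71 + 77 + 10 = 238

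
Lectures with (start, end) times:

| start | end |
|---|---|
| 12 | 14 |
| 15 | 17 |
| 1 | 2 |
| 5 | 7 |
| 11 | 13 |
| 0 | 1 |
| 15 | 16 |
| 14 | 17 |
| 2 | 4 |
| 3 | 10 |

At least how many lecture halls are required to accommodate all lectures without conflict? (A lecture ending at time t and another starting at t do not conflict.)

The answer is the maximum number of intervals overlapping at any instant.
Events (time:±→running): 0:+→1 1:-→0 1:+→1 2:-→0 2:+→1 3:+→2 4:-→1 5:+→2 7:-→1 10:-→0 11:+→1 12:+→2 13:-→1 14:-→0 14:+→1 15:+→2 15:+→3 … peak 3.

3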